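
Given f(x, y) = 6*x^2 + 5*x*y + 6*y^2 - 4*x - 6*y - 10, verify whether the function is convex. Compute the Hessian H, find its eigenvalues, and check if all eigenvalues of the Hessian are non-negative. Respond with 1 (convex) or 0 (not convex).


The Hessian of f(x,y) = 6*x^2 + 5*x*y + 6*y^2 - 4*x - 6*y - 10 is:
H = [[12, 5], [5, 12]]
Trace = 12 + 12 = 24
Determinant = 12*12 - (5)^2 = 119
Discriminant = (24)^2 - 4*119 = 100.0
Eigenvalues: lambda_1 = 7.0, lambda_2 = 17.0
The function is convex.

1


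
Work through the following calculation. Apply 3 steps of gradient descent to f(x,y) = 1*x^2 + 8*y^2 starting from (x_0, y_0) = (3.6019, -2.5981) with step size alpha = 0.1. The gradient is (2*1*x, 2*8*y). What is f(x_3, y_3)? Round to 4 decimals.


Gradient descent on f(x,y) = 1*x^2 + 8*y^2.
Starting point: (3.6019, -2.5981), alpha = 0.1
Step 1: grad_x = 2*1*3.6019 = 7.2038, grad_y = 2*8*-2.5981 = -41.5696
  x_1 = 3.6019 - 0.1*7.2038 = 2.8815
  y_1 = -2.5981 - 0.1*-41.5696 = 1.5589
Step 2: grad_x = 2*1*2.8815 = 5.763, grad_y = 2*8*1.5589 = 24.9418
  x_2 = 2.8815 - 0.1*5.763 = 2.3052
  y_2 = 1.5589 - 0.1*24.9418 = -0.9353
Step 3: grad_x = 2*1*2.3052 = 4.6104, grad_y = 2*8*-0.9353 = -14.9651
  x_3 = 2.3052 - 0.1*4.6104 = 1.8442
  y_3 = -0.9353 - 0.1*-14.9651 = 0.5612
f(1.8442, 0.5612) = 1*1.8442^2 + 8*0.5612^2 = 5.9204


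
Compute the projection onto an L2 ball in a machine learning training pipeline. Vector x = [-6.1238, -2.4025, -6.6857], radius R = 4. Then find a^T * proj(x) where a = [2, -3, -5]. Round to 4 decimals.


Step 1: Compute ||x|| (intermediates to 6 decimals).
||x|| = sqrt((-6.1238)^2 + (-2.4025)^2 + (-6.6857)^2) = 9.379313
Step 2: Project.
Since ||x|| > R, scale = R/||x|| = 4/9.379313 = 0.42647, proj(x) = scale * x
proj(x) = [-2.611617, -1.024594, -2.85125]
Step 3: Dot product.
a^T * proj(x) = 2*(-2.611617) - 3*(-1.024594) - 5*(-2.85125) = 12.1068


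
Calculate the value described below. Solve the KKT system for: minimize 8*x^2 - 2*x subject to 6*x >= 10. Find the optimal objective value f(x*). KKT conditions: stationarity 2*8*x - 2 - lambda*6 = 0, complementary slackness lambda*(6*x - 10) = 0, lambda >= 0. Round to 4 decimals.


Step 1: Try lambda = 0 (constraint inactive).
x_unc = 2/(2*8) = 0.125
Check: 6*0.125 = 0.75 < 10 -- violated!
Step 2: Constraint must be active: 6*x = 10
x* = 10/6 = 5/3 = 1.6667 (rounded; the exact value 5/3 is used below)
lambda = (2*8*(5/3) - 2)/6 = 4.1111
Step 3: Compute optimal value.
f(x*) = 8*(5/3)^2 - 2*(5/3) = 18.8889


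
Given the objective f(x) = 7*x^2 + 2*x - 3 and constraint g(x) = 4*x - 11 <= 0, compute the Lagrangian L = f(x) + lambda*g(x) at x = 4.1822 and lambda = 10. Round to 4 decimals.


Step 1: Evaluate f(x).
f(4.1822) = 7*4.1822^2 + 2*4.1822 - 3 = 127.8
Step 2: Evaluate g(x).
g(4.1822) = 4*4.1822 - 11 = 5.7288
Step 3: Compute Lagrangian.
L = 127.8 + 10*5.7288 = 185.088


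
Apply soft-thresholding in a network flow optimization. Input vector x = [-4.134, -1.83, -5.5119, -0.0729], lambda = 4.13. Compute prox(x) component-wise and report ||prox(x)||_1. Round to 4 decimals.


Soft-thresholding with lambda = 4.13:
prox(-4.134) = sign(-4.134)*max(|-4.134| - 4.13, 0) = -0.004
prox(-1.83) = sign(-1.83)*max(|-1.83| - 4.13, 0) = 0.0
prox(-5.5119) = sign(-5.5119)*max(|-5.5119| - 4.13, 0) = -1.3819
prox(-0.0729) = sign(-0.0729)*max(|-0.0729| - 4.13, 0) = 0.0
prox(x) = [-0.004, 0.0, -1.3819, 0.0]
||prox(x)||_1 = 0.004 + 0.0 + 1.3819 + 0.0 = 1.3859


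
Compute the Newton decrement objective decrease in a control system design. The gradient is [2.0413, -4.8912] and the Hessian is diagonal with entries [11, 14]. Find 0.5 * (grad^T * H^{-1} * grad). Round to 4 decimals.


Step 1: H is diagonal, so H^(-1) * g = [0.1856, -0.3494].
Step 2: g^T H^(-1) g = sum_i g_i^2 / H_ii
  = (2.0413)^2/11 + (-4.8912)^2/14
  = 0.3788 + 1.7088 = 2.0877
Step 3: Objective decrease = 0.5 * g^T H^(-1) g = 1.0438


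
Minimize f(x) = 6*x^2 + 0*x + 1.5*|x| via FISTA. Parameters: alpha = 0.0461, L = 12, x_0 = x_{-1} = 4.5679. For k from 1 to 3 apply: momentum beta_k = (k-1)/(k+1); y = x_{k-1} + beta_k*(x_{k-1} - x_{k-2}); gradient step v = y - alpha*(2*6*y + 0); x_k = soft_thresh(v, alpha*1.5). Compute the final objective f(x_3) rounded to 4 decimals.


FISTA on f(x) = 6*x^2 + 0*x + 1.5*|x|
L = 12, alpha = 0.0461
Iteration 1: beta = 0.0, y = 4.5679 + 0.0*(4.5679 - 4.5679) = 4.5679
  grad(y) = 54.8148, v = y - alpha*grad = 2.0409
  prox(v) = soft_thresh(2.0409, 0.0692) = 1.9718
Iteration 2: beta = 0.3333, y = 1.9718 + 0.3333*(1.9718 - 4.5679) = 1.1064
  grad(y) = 13.277, v = y - alpha*grad = 0.4943
  prox(v) = soft_thresh(0.4943, 0.0692) = 0.4252
Iteration 3: beta = 0.5, y = 0.4252 + 0.5*(0.4252 - 1.9718) = -0.3481
  grad(y) = -4.1772, v = y - alpha*grad = -0.1555
  prox(v) = soft_thresh(-0.1555, 0.0692) = -0.0864
f(x_3) = 6*(-0.0864)^2 + 0*(-0.0864) + 1.5*|-0.0864| = 0.1743


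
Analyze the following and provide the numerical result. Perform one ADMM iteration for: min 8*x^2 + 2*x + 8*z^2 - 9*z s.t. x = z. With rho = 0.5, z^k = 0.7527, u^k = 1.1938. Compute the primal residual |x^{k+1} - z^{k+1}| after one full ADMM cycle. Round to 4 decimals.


ADMM iteration with rho = 0.5, z^k = 0.7527, u^k = 1.1938
Step 1: x-update.
Minimize 8*x^2 + 2*x + (0.5/2)*(x - 0.7527 + 1.1938)^2
FOC: (2*8 + 0.5)*x = -2 + 0.5*(0.7527 - 1.1938)
x^{k+1} = -0.1346
Step 2: z-update.
Minimize 8*z^2 - 9*z + (0.5/2)*(-0.1346 - z + 1.1938)^2
FOC: (2*8 + 0.5)*z = 9 + 0.5*(-0.1346 + 1.1938)
z^{k+1} = 0.5776
Step 3: u-update.
u^{k+1} = 1.1938 - 0.1346 - 0.5776 = 0.4817
Step 4: Primal residual = |-0.1346 - 0.5776| = 0.7121


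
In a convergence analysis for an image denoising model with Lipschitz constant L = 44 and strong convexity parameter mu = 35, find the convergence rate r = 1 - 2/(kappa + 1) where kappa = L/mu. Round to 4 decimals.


Step 1: Compute the condition number.
kappa = L/mu = 44/35 = 1.2571
Step 2: Compute the convergence rate.
r = 1 - 2/(kappa + 1) = 1 - 2*mu/(L + mu) = (L - mu)/(L + mu) = 9/79 = 0.1139


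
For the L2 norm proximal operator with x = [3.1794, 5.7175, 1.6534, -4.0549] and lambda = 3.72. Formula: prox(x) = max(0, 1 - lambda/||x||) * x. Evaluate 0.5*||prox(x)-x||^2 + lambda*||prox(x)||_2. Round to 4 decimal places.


Step 1: Compute ||x||.
||x|| = 7.8724
Step 2: Compute scaling factor.
scale = max(0, 1 - 3.72/7.8724) = 0.5275
Step 3: prox(x) = [1.677, 3.0158, 0.8721, -2.1388]
||prox(x)|| = 4.1524
Step 4: Proximal objective.
0.5*||prox-x||^2 = 6.9192
lambda*||prox|| = 15.4469
Total = 22.366


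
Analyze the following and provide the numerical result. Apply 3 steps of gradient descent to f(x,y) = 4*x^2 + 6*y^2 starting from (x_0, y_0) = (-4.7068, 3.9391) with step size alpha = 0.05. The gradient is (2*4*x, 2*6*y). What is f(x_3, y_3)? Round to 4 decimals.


Gradient descent on f(x,y) = 4*x^2 + 6*y^2.
Starting point: (-4.7068, 3.9391), alpha = 0.05
Step 1: grad_x = 2*4*-4.7068 = -37.6544, grad_y = 2*6*3.9391 = 47.2692
  x_1 = -4.7068 - 0.05*-37.6544 = -2.8241
  y_1 = 3.9391 - 0.05*47.2692 = 1.5756
Step 2: grad_x = 2*4*-2.8241 = -22.5926, grad_y = 2*6*1.5756 = 18.9077
  x_2 = -2.8241 - 0.05*-22.5926 = -1.6944
  y_2 = 1.5756 - 0.05*18.9077 = 0.6303
Step 3: grad_x = 2*4*-1.6944 = -13.5556, grad_y = 2*6*0.6303 = 7.5631
  x_3 = -1.6944 - 0.05*-13.5556 = -1.0167
  y_3 = 0.6303 - 0.05*7.5631 = 0.2521
f(-1.0167, 0.2521) = 4*(-1.0167)^2 + 6*0.2521^2 = 4.5158


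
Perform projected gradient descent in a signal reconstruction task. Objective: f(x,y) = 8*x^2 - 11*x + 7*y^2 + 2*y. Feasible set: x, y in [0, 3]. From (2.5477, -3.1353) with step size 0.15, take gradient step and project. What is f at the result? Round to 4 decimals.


Step 1: Compute gradient at (2.5477, -3.1353).
grad_x = 2*8*2.5477 - 11 = 29.7632
grad_y = 2*7*-3.1353 + 2 = -41.8942
Step 2: Gradient step.
x_raw = 2.5477 - 0.15*29.7632 = -1.9168
y_raw = -3.1353 - 0.15*-41.8942 = 3.1488
Step 3: Project onto [0, 3].
x_proj = clip(-1.9168) = 0.0
y_proj = clip(3.1488) = 3.0
Step 4: Evaluate f.
f(0.0, 3.0) = 69.0


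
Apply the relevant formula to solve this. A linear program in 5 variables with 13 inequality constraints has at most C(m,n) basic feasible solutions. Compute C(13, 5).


Each vertex corresponds to some choice of n active constraints out of m, so the number of vertices is at most C(m, n) = m! / (n!(m-n)!).
m = 13, n = 5
Numerator: 13 * 12 * 11 * 10 * 9
Denominator: 5! = 120
C(13, 5) = 1287


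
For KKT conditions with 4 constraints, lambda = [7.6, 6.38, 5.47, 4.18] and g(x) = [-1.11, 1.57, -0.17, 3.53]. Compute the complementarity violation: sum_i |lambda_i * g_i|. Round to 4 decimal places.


KKT complementary slackness check:
lambda_1 * g_1 = 7.6 * -1.11 = -8.436
lambda_2 * g_2 = 6.38 * 1.57 = 10.0166
lambda_3 * g_3 = 5.47 * -0.17 = -0.9299
lambda_4 * g_4 = 4.18 * 3.53 = 14.7554
Total violation = 8.436 + 10.0166 + 0.9299 + 14.7554 = 34.1379


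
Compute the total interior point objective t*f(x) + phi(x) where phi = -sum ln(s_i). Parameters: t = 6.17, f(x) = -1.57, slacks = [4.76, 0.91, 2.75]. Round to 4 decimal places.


Step 1: Compute log-barrier.
ln values: [1.5602, -0.0943, 1.0116]
phi = -(1.5602 - 0.0943 + 1.0116) = -2.4775
Step 2: Compute augmented objective.
t*f(x) = 6.17*-1.57 = -9.6869
Total = -9.6869 - 2.4775 = -12.1644


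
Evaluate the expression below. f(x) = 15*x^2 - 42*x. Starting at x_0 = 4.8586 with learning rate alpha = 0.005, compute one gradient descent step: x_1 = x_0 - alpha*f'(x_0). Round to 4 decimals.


We compute the gradient at x_0 and apply the update.
f'(x) = 30*x - 42
f'(4.8586) = 30*4.8586 - 42 = 103.758
x_1 = 4.8586 - 0.005*103.758 = 4.3398


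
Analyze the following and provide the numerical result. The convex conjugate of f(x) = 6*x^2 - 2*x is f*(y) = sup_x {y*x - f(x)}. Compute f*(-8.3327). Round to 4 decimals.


f*(y) = sup_x {y*x - a*x^2 - b*x} = sup_x {(y-b)*x - a*x^2}
FOC: (y - b) - 2a*x = 0 => x* = (y - b)/(2a)
x* = (-8.3327 + 2)/(2*6) = -0.5277
f*(-8.3327) = (y-b)^2/(4a) = (-8.3327 + 2)^2/(4*6)
= 40.1031/24 = 1.671


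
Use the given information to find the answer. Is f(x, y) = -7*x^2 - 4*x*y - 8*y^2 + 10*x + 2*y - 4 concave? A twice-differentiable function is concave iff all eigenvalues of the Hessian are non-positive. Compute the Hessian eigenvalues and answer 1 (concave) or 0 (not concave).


The Hessian of f(x,y) = -7*x^2 - 4*x*y - 8*y^2 + 10*x + 2*y - 4 is:
H = [[-14, -4], [-4, -16]]
Trace = -14 - 16 = -30
Determinant = -14*-16 - (-4)^2 = 208
Discriminant = (-30)^2 - 4*208 = 68.0
Eigenvalues: lambda_1 = -19.1231, lambda_2 = -10.8769
The function is concave.

1


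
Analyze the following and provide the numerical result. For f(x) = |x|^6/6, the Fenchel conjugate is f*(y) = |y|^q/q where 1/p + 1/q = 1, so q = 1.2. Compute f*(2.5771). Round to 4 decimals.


The conjugate exponent q satisfies 1/p + 1/q = 1.
p = 6, so q = 6/(6 - 1) = 1.2
|y|^q = 2.5771^1.2 = 3.1143
f*(2.5771) = 3.1143 / 1.2 = 2.5952


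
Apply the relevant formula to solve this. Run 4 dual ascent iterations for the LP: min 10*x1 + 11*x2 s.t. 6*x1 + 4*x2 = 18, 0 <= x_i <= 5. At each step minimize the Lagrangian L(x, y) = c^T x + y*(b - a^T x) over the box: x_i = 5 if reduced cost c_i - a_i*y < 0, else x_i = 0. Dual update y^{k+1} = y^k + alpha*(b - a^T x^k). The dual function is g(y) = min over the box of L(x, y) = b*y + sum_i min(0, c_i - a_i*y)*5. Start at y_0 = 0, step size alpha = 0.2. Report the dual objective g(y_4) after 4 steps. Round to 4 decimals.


Dual ascent for LP: min 10*x1 + 11*x2, 6*x1 + 4*x2 = 18, 0 <= x_i <= 5
Step 1: y^k = 0.0, reduced costs: (10.0, 11.0)
  x^k = (0.0, 0.0), subgradient = b - a^T x = 18.0
  y^{k+1} = 0.0 + 0.2*18.0 = 3.6
Step 2: y^k = 3.6, reduced costs: (-11.6, -3.4)
  x^k = (5.0, 5.0), subgradient = b - a^T x = -32.0
  y^{k+1} = 3.6 + 0.2*-32.0 = -2.8
Step 3: y^k = -2.8, reduced costs: (26.8, 22.2)
  x^k = (0.0, 0.0), subgradient = b - a^T x = 18.0
  y^{k+1} = -2.8 + 0.2*18.0 = 0.8
Step 4: y^k = 0.8, reduced costs: (5.2, 7.8)
  x^k = (0.0, 0.0), subgradient = b - a^T x = 18.0
  y^{k+1} = 0.8 + 0.2*18.0 = 4.4
Dual objective at y_4 = 4.4: reduced costs (-16.4, -6.6), box minimizer x = (5.0, 5.0)
g(y_4) = b*y + (c1 - a1*y)*x1 + (c2 - a2*y)*x2 = 18*4.4 + (-16.4)*5.0 + (-6.6)*5.0 = 79.2 - 82.0 - 33.0 = -35.8


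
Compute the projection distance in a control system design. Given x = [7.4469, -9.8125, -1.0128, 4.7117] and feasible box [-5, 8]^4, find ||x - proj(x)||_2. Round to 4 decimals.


Project each component onto [-5, 8].
clip(7.4469) = 7.4469, clip(-9.8125) = -5.0, clip(-1.0128) = -1.0128, clip(4.7117) = 4.7117
Projection = [7.4469, -5.0, -1.0128, 4.7117]
Squared diffs: [0.0, 23.1602, 0.0, 0.0]
Distance = sqrt(23.1602) = 4.8125


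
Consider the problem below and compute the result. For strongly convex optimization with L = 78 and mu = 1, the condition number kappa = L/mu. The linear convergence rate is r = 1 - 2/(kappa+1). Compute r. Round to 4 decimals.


Step 1: Compute the condition number.
kappa = L/mu = 78/1 = 78.0
Step 2: Compute the convergence rate.
r = 1 - 2/(kappa + 1) = 1 - 2*mu/(L + mu) = (L - mu)/(L + mu) = 77/79 = 0.9747


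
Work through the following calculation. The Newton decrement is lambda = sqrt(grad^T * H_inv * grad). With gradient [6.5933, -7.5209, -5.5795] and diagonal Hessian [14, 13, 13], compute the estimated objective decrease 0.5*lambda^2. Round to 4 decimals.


Step 1: H is diagonal, so H^(-1) * g = [0.471, -0.5785, -0.4292].
Step 2: g^T H^(-1) g = sum_i g_i^2 / H_ii
  = (6.5933)^2/14 + (-7.5209)^2/13 + (-5.5795)^2/13
  = 3.1051 + 4.3511 + 2.3947 = 9.8509
Step 3: Objective decrease = 0.5 * g^T H^(-1) g = 4.9254


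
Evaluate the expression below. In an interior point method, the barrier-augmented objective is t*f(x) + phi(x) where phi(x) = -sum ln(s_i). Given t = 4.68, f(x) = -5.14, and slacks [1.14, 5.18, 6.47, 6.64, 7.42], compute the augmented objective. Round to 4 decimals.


Step 1: Compute log-barrier.
ln values: [0.131, 1.6448, 1.8672, 1.8931, 2.0042]
phi = -(0.131 + 1.6448 + 1.8672 + 1.8931 + 2.0042) = -7.5403
Step 2: Compute augmented objective.
t*f(x) = 4.68*-5.14 = -24.0552
Total = -24.0552 - 7.5403 = -31.5955


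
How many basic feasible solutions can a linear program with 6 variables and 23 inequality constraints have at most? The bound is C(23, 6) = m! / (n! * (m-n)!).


Each vertex corresponds to some choice of n active constraints out of m, so the number of vertices is at most C(m, n) = m! / (n!(m-n)!).
m = 23, n = 6
Numerator: 23 * 22 * 21 * 20 * 19 * 18
Denominator: 6! = 720
C(23, 6) = 100947


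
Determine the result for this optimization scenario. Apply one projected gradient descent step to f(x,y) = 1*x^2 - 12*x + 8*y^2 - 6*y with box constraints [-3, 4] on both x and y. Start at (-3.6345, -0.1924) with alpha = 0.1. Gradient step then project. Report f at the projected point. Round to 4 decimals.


Step 1: Compute gradient at (-3.6345, -0.1924).
grad_x = 2*1*-3.6345 - 12 = -19.269
grad_y = 2*8*-0.1924 - 6 = -9.0784
Step 2: Gradient step.
x_raw = -3.6345 - 0.1*-19.269 = -1.7076
y_raw = -0.1924 - 0.1*-9.0784 = 0.7154
Step 3: Project onto [-3, 4].
x_proj = clip(-1.7076) = -1.7076
y_proj = clip(0.7154) = 0.7154
Step 4: Evaluate f.
f(-1.7076, 0.7154) = 23.2093


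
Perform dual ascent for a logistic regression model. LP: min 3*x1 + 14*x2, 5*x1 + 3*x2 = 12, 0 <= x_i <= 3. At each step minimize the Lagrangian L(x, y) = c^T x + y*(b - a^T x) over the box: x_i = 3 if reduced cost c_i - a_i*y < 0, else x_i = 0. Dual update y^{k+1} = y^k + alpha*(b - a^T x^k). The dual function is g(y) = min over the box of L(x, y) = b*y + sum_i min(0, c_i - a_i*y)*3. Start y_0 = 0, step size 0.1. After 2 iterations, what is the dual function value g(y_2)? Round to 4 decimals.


Dual ascent for LP: min 3*x1 + 14*x2, 5*x1 + 3*x2 = 12, 0 <= x_i <= 3
Step 1: y^k = 0.0, reduced costs: (3.0, 14.0)
  x^k = (0.0, 0.0), subgradient = b - a^T x = 12.0
  y^{k+1} = 0.0 + 0.1*12.0 = 1.2
Step 2: y^k = 1.2, reduced costs: (-3.0, 10.4)
  x^k = (3.0, 0.0), subgradient = b - a^T x = -3.0
  y^{k+1} = 1.2 + 0.1*-3.0 = 0.9
Dual objective at y_2 = 0.9: reduced costs (-1.5, 11.3), box minimizer x = (3.0, 0.0)
g(y_2) = b*y + (c1 - a1*y)*x1 + (c2 - a2*y)*x2 = 12*0.9 + (-1.5)*3.0 + 11.3*0.0 = 10.8 - 4.5 + 0.0 = 6.3


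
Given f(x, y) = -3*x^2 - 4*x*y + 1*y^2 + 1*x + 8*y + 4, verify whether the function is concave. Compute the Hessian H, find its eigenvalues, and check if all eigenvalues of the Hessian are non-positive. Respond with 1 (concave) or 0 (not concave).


The Hessian of f(x,y) = -3*x^2 - 4*x*y + 1*y^2 + 1*x + 8*y + 4 is:
H = [[-6, -4], [-4, 2]]
Trace = -6 + 2 = -4
Determinant = -6*2 - (-4)^2 = -28
Discriminant = (-4)^2 - 4*-28 = 128.0
Eigenvalues: lambda_1 = -7.6569, lambda_2 = 3.6569
The function is not concave.

0


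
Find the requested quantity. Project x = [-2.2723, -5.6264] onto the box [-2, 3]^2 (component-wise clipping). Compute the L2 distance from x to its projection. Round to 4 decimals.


Project each component onto [-2, 3].
clip(-2.2723) = -2.0, clip(-5.6264) = -2.0
Projection = [-2.0, -2.0]
Squared diffs: [0.0741, 13.1508]
Distance = sqrt(13.2249) = 3.6366


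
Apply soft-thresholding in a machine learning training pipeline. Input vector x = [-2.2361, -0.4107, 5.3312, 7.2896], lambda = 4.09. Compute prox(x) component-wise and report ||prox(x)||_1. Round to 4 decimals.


Soft-thresholding with lambda = 4.09:
prox(-2.2361) = sign(-2.2361)*max(|-2.2361| - 4.09, 0) = 0.0
prox(-0.4107) = sign(-0.4107)*max(|-0.4107| - 4.09, 0) = 0.0
prox(5.3312) = sign(5.3312)*max(|5.3312| - 4.09, 0) = 1.2412
prox(7.2896) = sign(7.2896)*max(|7.2896| - 4.09, 0) = 3.1996
prox(x) = [0.0, 0.0, 1.2412, 3.1996]
||prox(x)||_1 = 0.0 + 0.0 + 1.2412 + 3.1996 = 4.4408


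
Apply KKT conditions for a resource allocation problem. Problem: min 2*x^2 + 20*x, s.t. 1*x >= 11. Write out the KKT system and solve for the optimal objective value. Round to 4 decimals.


Step 1: Try lambda = 0 (constraint inactive).
x_unc = -20/(2*2) = -5.0
Check: 1*-5.0 = -5.0 < 11 -- violated!
Step 2: Constraint must be active: 1*x = 11
x* = 11/1 = 11.0
lambda = (2*2*11.0 + 20)/1 = 64.0
Step 3: Compute optimal value.
f(x*) = 2*11.0^2 + 20*11.0 = 462.0


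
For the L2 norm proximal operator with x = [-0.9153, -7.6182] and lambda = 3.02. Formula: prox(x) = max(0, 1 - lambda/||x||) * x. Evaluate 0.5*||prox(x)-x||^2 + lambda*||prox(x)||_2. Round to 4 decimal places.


Step 1: Compute ||x||.
||x|| = 7.673
Step 2: Compute scaling factor.
scale = max(0, 1 - 3.02/7.673) = 0.6064
Step 3: prox(x) = [-0.555, -4.6198]
||prox(x)|| = 4.653
Step 4: Proximal objective.
0.5*||prox-x||^2 = 4.5602
lambda*||prox|| = 14.0521
Total = 18.6122


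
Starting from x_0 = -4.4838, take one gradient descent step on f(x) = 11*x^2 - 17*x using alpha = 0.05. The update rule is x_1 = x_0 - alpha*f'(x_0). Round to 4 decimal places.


We compute the gradient at x_0 and apply the update.
f'(x) = 22*x - 17
f'(-4.4838) = 22*-4.4838 - 17 = -115.6436
x_1 = -4.4838 - 0.05*-115.6436 = 1.2984


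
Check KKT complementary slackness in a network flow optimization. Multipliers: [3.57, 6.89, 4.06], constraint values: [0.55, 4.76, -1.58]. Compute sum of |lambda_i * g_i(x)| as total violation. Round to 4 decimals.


KKT complementary slackness check:
lambda_1 * g_1 = 3.57 * 0.55 = 1.9635
lambda_2 * g_2 = 6.89 * 4.76 = 32.7964
lambda_3 * g_3 = 4.06 * -1.58 = -6.4148
Total violation = 1.9635 + 32.7964 + 6.4148 = 41.1747


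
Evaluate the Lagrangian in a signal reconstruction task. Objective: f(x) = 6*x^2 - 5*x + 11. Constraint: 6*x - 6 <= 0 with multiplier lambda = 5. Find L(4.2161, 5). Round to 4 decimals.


Step 1: Evaluate f(x).
f(4.2161) = 6*4.2161^2 - 5*4.2161 + 11 = 96.5725
Step 2: Evaluate g(x).
g(4.2161) = 6*4.2161 - 6 = 19.2966
Step 3: Compute Lagrangian.
L = 96.5725 + 5*19.2966 = 193.0555


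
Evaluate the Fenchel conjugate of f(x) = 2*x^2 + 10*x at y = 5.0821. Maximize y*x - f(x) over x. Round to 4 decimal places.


f*(y) = sup_x {y*x - a*x^2 - b*x} = sup_x {(y-b)*x - a*x^2}
FOC: (y - b) - 2a*x = 0 => x* = (y - b)/(2a)
x* = (5.0821 - 10)/(2*2) = -1.2295
f*(5.0821) = (y-b)^2/(4a) = (5.0821 - 10)^2/(4*2)
= 24.1857/8 = 3.0232


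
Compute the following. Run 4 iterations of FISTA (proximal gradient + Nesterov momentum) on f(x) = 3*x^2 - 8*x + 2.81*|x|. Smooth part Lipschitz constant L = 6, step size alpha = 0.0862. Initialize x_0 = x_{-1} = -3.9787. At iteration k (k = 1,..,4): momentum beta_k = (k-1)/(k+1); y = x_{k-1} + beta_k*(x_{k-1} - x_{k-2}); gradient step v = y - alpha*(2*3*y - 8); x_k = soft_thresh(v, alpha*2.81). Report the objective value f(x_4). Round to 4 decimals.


FISTA on f(x) = 3*x^2 - 8*x + 2.81*|x|
L = 6, alpha = 0.0862
Iteration 1: beta = 0.0, y = -3.9787 + 0.0*(-3.9787 + 3.9787) = -3.9787
  grad(y) = -31.8722, v = y - alpha*grad = -1.2313
  prox(v) = soft_thresh(-1.2313, 0.2422) = -0.9891
Iteration 2: beta = 0.3333, y = -0.9891 + 0.3333*(-0.9891 + 3.9787) = 0.0074
  grad(y) = -7.9554, v = y - alpha*grad = 0.6932
  prox(v) = soft_thresh(0.6932, 0.2422) = 0.451
Iteration 3: beta = 0.5, y = 0.451 + 0.5*(0.451 + 0.9891) = 1.171
  grad(y) = -0.974, v = y - alpha*grad = 1.255
  prox(v) = soft_thresh(1.255, 0.2422) = 1.0127
Iteration 4: beta = 0.6, y = 1.0127 + 0.6*(1.0127 - 0.451) = 1.3498
  grad(y) = 0.0988, v = y - alpha*grad = 1.3413
  prox(v) = soft_thresh(1.3413, 0.2422) = 1.0991
f(x_4) = 3*1.0991^2 - 8*1.0991 + 2.81*|1.0991| = -2.0803


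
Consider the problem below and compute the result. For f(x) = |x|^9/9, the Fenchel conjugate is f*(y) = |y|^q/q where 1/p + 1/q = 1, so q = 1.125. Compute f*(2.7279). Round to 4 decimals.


The conjugate exponent q satisfies 1/p + 1/q = 1.
p = 9, so q = 9/(9 - 1) = 1.125
|y|^q = 2.7279^1.125 = 3.0925
f*(2.7279) = 3.0925 / 1.125 = 2.7489


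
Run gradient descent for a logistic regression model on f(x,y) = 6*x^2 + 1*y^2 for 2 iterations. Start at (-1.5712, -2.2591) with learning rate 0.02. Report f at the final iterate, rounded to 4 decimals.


Gradient descent on f(x,y) = 6*x^2 + 1*y^2.
Starting point: (-1.5712, -2.2591), alpha = 0.02
Step 1: grad_x = 2*6*-1.5712 = -18.8544, grad_y = 2*1*-2.2591 = -4.5182
  x_1 = -1.5712 - 0.02*-18.8544 = -1.1941
  y_1 = -2.2591 - 0.02*-4.5182 = -2.1687
Step 2: grad_x = 2*6*-1.1941 = -14.3293, grad_y = 2*1*-2.1687 = -4.3375
  x_2 = -1.1941 - 0.02*-14.3293 = -0.9075
  y_2 = -2.1687 - 0.02*-4.3375 = -2.082
f(-0.9075, -2.082) = 6*(-0.9075)^2 + 1*(-2.082)^2 = 9.2763


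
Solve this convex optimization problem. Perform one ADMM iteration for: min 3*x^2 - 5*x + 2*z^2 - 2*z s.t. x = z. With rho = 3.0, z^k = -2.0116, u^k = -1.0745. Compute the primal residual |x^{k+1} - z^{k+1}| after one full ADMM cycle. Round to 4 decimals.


ADMM iteration with rho = 3.0, z^k = -2.0116, u^k = -1.0745
Step 1: x-update.
Minimize 3*x^2 - 5*x + (3.0/2)*(x + 2.0116 - 1.0745)^2
FOC: (2*3 + 3.0)*x = 5 + 3.0*(-2.0116 + 1.0745)
x^{k+1} = 0.2432
Step 2: z-update.
Minimize 2*z^2 - 2*z + (3.0/2)*(0.2432 - z - 1.0745)^2
FOC: (2*2 + 3.0)*z = 2 + 3.0*(0.2432 - 1.0745)
z^{k+1} = -0.0706
Step 3: u-update.
u^{k+1} = -1.0745 + 0.2432 + 0.0706 = -0.7607
Step 4: Primal residual = |0.2432 + 0.0706| = 0.3138


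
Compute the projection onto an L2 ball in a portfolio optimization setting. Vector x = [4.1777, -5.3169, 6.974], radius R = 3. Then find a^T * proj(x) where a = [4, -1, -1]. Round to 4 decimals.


Step 1: Compute ||x|| (intermediates to 6 decimals).
||x|| = sqrt(4.1777^2 + (-5.3169)^2 + 6.974^2) = 9.71387
Step 2: Project.
Since ||x|| > R, scale = R/||x|| = 3/9.71387 = 0.308837, proj(x) = scale * x
proj(x) = [1.290228, -1.642055, 2.153829]
Step 3: Dot product.
a^T * proj(x) = 4*1.290228 - 1*(-1.642055) - 1*2.153829 = 4.6491


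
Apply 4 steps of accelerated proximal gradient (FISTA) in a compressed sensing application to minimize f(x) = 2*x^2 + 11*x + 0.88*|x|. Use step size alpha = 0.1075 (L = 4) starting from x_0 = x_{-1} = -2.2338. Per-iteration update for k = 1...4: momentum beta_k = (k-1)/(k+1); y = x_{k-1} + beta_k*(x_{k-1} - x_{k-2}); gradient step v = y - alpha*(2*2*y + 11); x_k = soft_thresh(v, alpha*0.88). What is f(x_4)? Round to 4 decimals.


FISTA on f(x) = 2*x^2 + 11*x + 0.88*|x|
L = 4, alpha = 0.1075
Iteration 1: beta = 0.0, y = -2.2338 + 0.0*(-2.2338 + 2.2338) = -2.2338
  grad(y) = 2.0648, v = y - alpha*grad = -2.4558
  prox(v) = soft_thresh(-2.4558, 0.0946) = -2.3612
Iteration 2: beta = 0.3333, y = -2.3612 + 0.3333*(-2.3612 + 2.2338) = -2.4036
  grad(y) = 1.3855, v = y - alpha*grad = -2.5526
  prox(v) = soft_thresh(-2.5526, 0.0946) = -2.458
Iteration 3: beta = 0.5, y = -2.458 + 0.5*(-2.458 + 2.3612) = -2.5064
  grad(y) = 0.9745, v = y - alpha*grad = -2.6111
  prox(v) = soft_thresh(-2.6111, 0.0946) = -2.5165
Iteration 4: beta = 0.6, y = -2.5165 + 0.6*(-2.5165 + 2.458) = -2.5517
  grad(y) = 0.7933, v = y - alpha*grad = -2.6369
  prox(v) = soft_thresh(-2.6369, 0.0946) = -2.5423
f(x_4) = 2*(-2.5423)^2 + 11*(-2.5423) + 0.88*|-2.5423| = -12.8015


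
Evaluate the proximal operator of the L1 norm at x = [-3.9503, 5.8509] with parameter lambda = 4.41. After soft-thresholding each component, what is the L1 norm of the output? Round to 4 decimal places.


Soft-thresholding with lambda = 4.41:
prox(-3.9503) = sign(-3.9503)*max(|-3.9503| - 4.41, 0) = 0.0
prox(5.8509) = sign(5.8509)*max(|5.8509| - 4.41, 0) = 1.4409
prox(x) = [0.0, 1.4409]
||prox(x)||_1 = 0.0 + 1.4409 = 1.4409


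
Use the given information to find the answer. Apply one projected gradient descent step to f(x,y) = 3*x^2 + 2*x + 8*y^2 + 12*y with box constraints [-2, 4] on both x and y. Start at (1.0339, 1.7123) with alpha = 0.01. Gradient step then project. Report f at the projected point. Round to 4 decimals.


Step 1: Compute gradient at (1.0339, 1.7123).
grad_x = 2*3*1.0339 + 2 = 8.2034
grad_y = 2*8*1.7123 + 12 = 39.3968
Step 2: Gradient step.
x_raw = 1.0339 - 0.01*8.2034 = 0.9519
y_raw = 1.7123 - 0.01*39.3968 = 1.3183
Step 3: Project onto [-2, 4].
x_proj = clip(0.9519) = 0.9519
y_proj = clip(1.3183) = 1.3183
Step 4: Evaluate f.
f(0.9519, 1.3183) = 34.3459


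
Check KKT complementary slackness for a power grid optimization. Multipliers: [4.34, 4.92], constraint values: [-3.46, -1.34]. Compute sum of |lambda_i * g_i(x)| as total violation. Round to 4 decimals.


KKT complementary slackness check:
lambda_1 * g_1 = 4.34 * -3.46 = -15.0164
lambda_2 * g_2 = 4.92 * -1.34 = -6.5928
Total violation = 15.0164 + 6.5928 = 21.6092


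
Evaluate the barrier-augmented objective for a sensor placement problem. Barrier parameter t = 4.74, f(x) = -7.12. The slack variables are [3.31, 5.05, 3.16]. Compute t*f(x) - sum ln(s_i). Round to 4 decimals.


Step 1: Compute log-barrier.
ln values: [1.1969, 1.6194, 1.1506]
phi = -(1.1969 + 1.6194 + 1.1506) = -3.9669
Step 2: Compute augmented objective.
t*f(x) = 4.74*-7.12 = -33.7488
Total = -33.7488 - 3.9669 = -37.7157


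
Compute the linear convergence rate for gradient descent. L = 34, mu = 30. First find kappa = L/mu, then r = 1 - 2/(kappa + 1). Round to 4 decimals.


Step 1: Compute the condition number.
kappa = L/mu = 34/30 = 1.1333
Step 2: Compute the convergence rate.
r = 1 - 2/(kappa + 1) = 1 - 2*mu/(L + mu) = (L - mu)/(L + mu) = 4/64 = 0.0625


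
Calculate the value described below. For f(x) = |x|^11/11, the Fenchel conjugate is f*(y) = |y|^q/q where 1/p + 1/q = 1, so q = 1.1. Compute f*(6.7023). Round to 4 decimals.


The conjugate exponent q satisfies 1/p + 1/q = 1.
p = 11, so q = 11/(11 - 1) = 1.1
|y|^q = 6.7023^1.1 = 8.1067
f*(6.7023) = 8.1067 / 1.1 = 7.3698


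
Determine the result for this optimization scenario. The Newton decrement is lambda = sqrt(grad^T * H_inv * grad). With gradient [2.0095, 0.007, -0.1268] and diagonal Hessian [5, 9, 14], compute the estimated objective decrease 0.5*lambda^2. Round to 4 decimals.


Step 1: H is diagonal, so H^(-1) * g = [0.4019, 0.0008, -0.0091].
Step 2: g^T H^(-1) g = sum_i g_i^2 / H_ii
  = (2.0095)^2/5 + (0.007)^2/9 + (-0.1268)^2/14
  = 0.8076 + 0.0 + 0.0011 = 0.8088
Step 3: Objective decrease = 0.5 * g^T H^(-1) g = 0.4044


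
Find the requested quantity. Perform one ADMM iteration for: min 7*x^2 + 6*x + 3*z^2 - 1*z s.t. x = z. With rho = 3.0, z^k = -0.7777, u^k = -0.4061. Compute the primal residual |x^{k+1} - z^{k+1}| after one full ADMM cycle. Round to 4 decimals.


ADMM iteration with rho = 3.0, z^k = -0.7777, u^k = -0.4061
Step 1: x-update.
Minimize 7*x^2 + 6*x + (3.0/2)*(x + 0.7777 - 0.4061)^2
FOC: (2*7 + 3.0)*x = -6 + 3.0*(-0.7777 + 0.4061)
x^{k+1} = -0.4185
Step 2: z-update.
Minimize 3*z^2 - 1*z + (3.0/2)*(-0.4185 - z - 0.4061)^2
FOC: (2*3 + 3.0)*z = 1 + 3.0*(-0.4185 - 0.4061)
z^{k+1} = -0.1638
Step 3: u-update.
u^{k+1} = -0.4061 - 0.4185 + 0.1638 = -0.6609
Step 4: Primal residual = |-0.4185 + 0.1638| = 0.2548


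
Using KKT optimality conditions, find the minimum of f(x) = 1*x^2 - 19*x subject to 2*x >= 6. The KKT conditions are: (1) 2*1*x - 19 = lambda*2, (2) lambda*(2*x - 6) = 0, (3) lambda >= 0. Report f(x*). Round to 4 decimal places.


Step 1: Try lambda = 0 (constraint inactive).
Stationarity: 2*1*x - 19 = 0
x* = 19/(2*1) = 9.5
Check constraint: 2*9.5 = 19.0 >= 6 -- satisfied.
Step 2: Compute optimal value.
f(x*) = 1*9.5^2 - 19*9.5 = -90.25


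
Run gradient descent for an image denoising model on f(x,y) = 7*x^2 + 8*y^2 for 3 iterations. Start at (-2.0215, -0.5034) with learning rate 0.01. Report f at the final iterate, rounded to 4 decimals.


Gradient descent on f(x,y) = 7*x^2 + 8*y^2.
Starting point: (-2.0215, -0.5034), alpha = 0.01
Step 1: grad_x = 2*7*-2.0215 = -28.301, grad_y = 2*8*-0.5034 = -8.0544
  x_1 = -2.0215 - 0.01*-28.301 = -1.7385
  y_1 = -0.5034 - 0.01*-8.0544 = -0.4229
Step 2: grad_x = 2*7*-1.7385 = -24.3389, grad_y = 2*8*-0.4229 = -6.7657
  x_2 = -1.7385 - 0.01*-24.3389 = -1.4951
  y_2 = -0.4229 - 0.01*-6.7657 = -0.3552
Step 3: grad_x = 2*7*-1.4951 = -20.9314, grad_y = 2*8*-0.3552 = -5.6832
  x_3 = -1.4951 - 0.01*-20.9314 = -1.2858
  y_3 = -0.3552 - 0.01*-5.6832 = -0.2984
f(-1.2858, -0.2984) = 7*(-1.2858)^2 + 8*(-0.2984)^2 = 12.2849


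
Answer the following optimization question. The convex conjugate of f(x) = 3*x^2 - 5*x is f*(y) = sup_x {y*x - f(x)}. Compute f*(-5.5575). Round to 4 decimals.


f*(y) = sup_x {y*x - a*x^2 - b*x} = sup_x {(y-b)*x - a*x^2}
FOC: (y - b) - 2a*x = 0 => x* = (y - b)/(2a)
x* = (-5.5575 + 5)/(2*3) = -0.0929
f*(-5.5575) = (y-b)^2/(4a) = (-5.5575 + 5)^2/(4*3)
= 0.3108/12 = 0.0259


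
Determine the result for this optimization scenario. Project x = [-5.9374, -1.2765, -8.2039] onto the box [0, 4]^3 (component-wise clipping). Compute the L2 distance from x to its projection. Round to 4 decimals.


Project each component onto [0, 4].
clip(-5.9374) = 0.0, clip(-1.2765) = 0.0, clip(-8.2039) = 0.0
Projection = [0.0, 0.0, 0.0]
Squared diffs: [35.2527, 1.6295, 67.304]
Distance = sqrt(104.1862) = 10.2072


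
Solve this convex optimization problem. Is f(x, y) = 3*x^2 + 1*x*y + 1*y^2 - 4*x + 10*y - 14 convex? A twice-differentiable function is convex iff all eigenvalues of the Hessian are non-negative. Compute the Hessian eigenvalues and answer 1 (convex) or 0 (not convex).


The Hessian of f(x,y) = 3*x^2 + 1*x*y + 1*y^2 - 4*x + 10*y - 14 is:
H = [[6, 1], [1, 2]]
Trace = 6 + 2 = 8
Determinant = 6*2 - (1)^2 = 11
Discriminant = (8)^2 - 4*11 = 20.0
Eigenvalues: lambda_1 = 1.7639, lambda_2 = 6.2361
The function is convex.

1


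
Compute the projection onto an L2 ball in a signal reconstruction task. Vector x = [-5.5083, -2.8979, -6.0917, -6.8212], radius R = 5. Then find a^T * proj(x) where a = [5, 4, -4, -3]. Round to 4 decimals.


Step 1: Compute ||x|| (intermediates to 6 decimals).
||x|| = sqrt((-5.5083)^2 + (-2.8979)^2 + (-6.0917)^2 + (-6.8212)^2) = 11.062404
Step 2: Project.
Since ||x|| > R, scale = R/||x|| = 5/11.062404 = 0.451981, proj(x) = scale * x
proj(x) = [-2.489647, -1.309796, -2.753333, -3.083053]
Step 3: Dot product.
a^T * proj(x) = 5*(-2.489647) + 4*(-1.309796) - 4*(-2.753333) - 3*(-3.083053) = 2.5751


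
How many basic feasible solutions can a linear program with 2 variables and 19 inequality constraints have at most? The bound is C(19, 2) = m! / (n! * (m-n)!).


Each vertex corresponds to some choice of n active constraints out of m, so the number of vertices is at most C(m, n) = m! / (n!(m-n)!).
m = 19, n = 2
Numerator: 19 * 18
Denominator: 2! = 2
C(19, 2) = 171


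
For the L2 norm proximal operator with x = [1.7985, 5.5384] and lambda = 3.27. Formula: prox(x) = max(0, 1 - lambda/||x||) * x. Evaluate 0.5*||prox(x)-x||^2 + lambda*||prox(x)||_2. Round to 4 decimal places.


Step 1: Compute ||x||.
||x|| = 5.8231
Step 2: Compute scaling factor.
scale = max(0, 1 - 3.27/5.8231) = 0.4384
Step 3: prox(x) = [0.7885, 2.4283]
||prox(x)|| = 2.5531
Step 4: Proximal objective.
0.5*||prox-x||^2 = 5.3465
lambda*||prox|| = 8.3486
Total = 13.6951


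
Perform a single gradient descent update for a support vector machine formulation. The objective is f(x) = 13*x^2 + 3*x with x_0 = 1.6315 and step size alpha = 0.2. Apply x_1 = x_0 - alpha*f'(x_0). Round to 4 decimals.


We compute the gradient at x_0 and apply the update.
f'(x) = 26*x + 3
f'(1.6315) = 26*1.6315 + 3 = 45.419
x_1 = 1.6315 - 0.2*45.419 = -7.4523


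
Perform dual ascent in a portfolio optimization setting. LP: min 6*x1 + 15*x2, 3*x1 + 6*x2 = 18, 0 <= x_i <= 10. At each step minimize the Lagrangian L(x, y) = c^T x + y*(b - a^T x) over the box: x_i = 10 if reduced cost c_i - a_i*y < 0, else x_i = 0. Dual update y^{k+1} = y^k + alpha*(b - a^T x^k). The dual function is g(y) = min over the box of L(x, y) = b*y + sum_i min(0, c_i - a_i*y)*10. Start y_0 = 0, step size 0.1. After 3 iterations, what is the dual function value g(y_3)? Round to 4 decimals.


Dual ascent for LP: min 6*x1 + 15*x2, 3*x1 + 6*x2 = 18, 0 <= x_i <= 10
Step 1: y^k = 0.0, reduced costs: (6.0, 15.0)
  x^k = (0.0, 0.0), subgradient = b - a^T x = 18.0
  y^{k+1} = 0.0 + 0.1*18.0 = 1.8
Step 2: y^k = 1.8, reduced costs: (0.6, 4.2)
  x^k = (0.0, 0.0), subgradient = b - a^T x = 18.0
  y^{k+1} = 1.8 + 0.1*18.0 = 3.6
Step 3: y^k = 3.6, reduced costs: (-4.8, -6.6)
  x^k = (10.0, 10.0), subgradient = b - a^T x = -72.0
  y^{k+1} = 3.6 + 0.1*-72.0 = -3.6
Dual objective at y_3 = -3.6: reduced costs (16.8, 36.6), box minimizer x = (0.0, 0.0)
g(y_3) = b*y + (c1 - a1*y)*x1 + (c2 - a2*y)*x2 = 18*(-3.6) + 16.8*0.0 + 36.6*0.0 = -64.8 + 0.0 + 0.0 = -64.8


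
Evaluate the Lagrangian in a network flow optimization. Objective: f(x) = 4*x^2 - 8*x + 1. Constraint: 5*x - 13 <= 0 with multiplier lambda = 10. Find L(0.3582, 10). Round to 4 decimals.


Step 1: Evaluate f(x).
f(0.3582) = 4*0.3582^2 - 8*0.3582 + 1 = -1.3524
Step 2: Evaluate g(x).
g(0.3582) = 5*0.3582 - 13 = -11.209
Step 3: Compute Lagrangian.
L = -1.3524 + 10*-11.209 = -113.4424


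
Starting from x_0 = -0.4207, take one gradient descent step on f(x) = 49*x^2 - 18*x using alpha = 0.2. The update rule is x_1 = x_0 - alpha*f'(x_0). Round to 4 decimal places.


We compute the gradient at x_0 and apply the update.
f'(x) = 98*x - 18
f'(-0.4207) = 98*-0.4207 - 18 = -59.2286
x_1 = -0.4207 - 0.2*-59.2286 = 11.425


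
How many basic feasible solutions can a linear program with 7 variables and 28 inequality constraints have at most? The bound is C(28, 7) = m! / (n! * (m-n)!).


Each vertex corresponds to some choice of n active constraints out of m, so the number of vertices is at most C(m, n) = m! / (n!(m-n)!).
m = 28, n = 7
Numerator: 28 * 27 * 26 * 25 * 24 * 23 * 22
Denominator: 7! = 5040
C(28, 7) = 1184040


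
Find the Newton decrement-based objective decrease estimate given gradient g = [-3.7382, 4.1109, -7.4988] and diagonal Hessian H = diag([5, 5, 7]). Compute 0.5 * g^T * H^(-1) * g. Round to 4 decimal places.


Step 1: H is diagonal, so H^(-1) * g = [-0.7476, 0.8222, -1.0713].
Step 2: g^T H^(-1) g = sum_i g_i^2 / H_ii
  = (-3.7382)^2/5 + (4.1109)^2/5 + (-7.4988)^2/7
  = 2.7948 + 3.3799 + 8.0331 = 14.2079
Step 3: Objective decrease = 0.5 * g^T H^(-1) g = 7.1039


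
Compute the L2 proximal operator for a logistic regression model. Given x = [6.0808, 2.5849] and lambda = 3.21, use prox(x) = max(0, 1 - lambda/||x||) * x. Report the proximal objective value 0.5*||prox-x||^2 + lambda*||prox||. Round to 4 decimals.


Step 1: Compute ||x||.
||x|| = 6.6074
Step 2: Compute scaling factor.
scale = max(0, 1 - 3.21/6.6074) = 0.5142
Step 3: prox(x) = [3.1266, 1.3291]
||prox(x)|| = 3.3974
Step 4: Proximal objective.
0.5*||prox-x||^2 = 5.1521
lambda*||prox|| = 10.9057
Total = 16.0577


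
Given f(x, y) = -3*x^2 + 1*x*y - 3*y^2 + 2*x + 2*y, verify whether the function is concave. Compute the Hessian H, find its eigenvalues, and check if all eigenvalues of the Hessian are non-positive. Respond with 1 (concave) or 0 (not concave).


The Hessian of f(x,y) = -3*x^2 + 1*x*y - 3*y^2 + 2*x + 2*y is:
H = [[-6, 1], [1, -6]]
Trace = -6 - 6 = -12
Determinant = -6*-6 - (1)^2 = 35
Discriminant = (-12)^2 - 4*35 = 4.0
Eigenvalues: lambda_1 = -7.0, lambda_2 = -5.0
The function is concave.

1


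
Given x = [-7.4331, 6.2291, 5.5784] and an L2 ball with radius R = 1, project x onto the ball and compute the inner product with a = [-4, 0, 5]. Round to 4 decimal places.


Step 1: Compute ||x|| (intermediates to 6 decimals).
||x|| = sqrt((-7.4331)^2 + 6.2291^2 + 5.5784^2) = 11.187994
Step 2: Project.
Since ||x|| > R, scale = R/||x|| = 1/11.187994 = 0.089382, proj(x) = scale * x
proj(x) = [-0.664385, 0.556769, 0.498609]
Step 3: Dot product.
a^T * proj(x) = -4*(-0.664385) + 0*0.556769 + 5*0.498609 = 5.1506


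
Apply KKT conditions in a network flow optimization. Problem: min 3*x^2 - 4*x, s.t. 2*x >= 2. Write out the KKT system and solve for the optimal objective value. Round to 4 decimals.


Step 1: Try lambda = 0 (constraint inactive).
x_unc = 4/(2*3) = 0.6667
Check: 2*0.6667 = 1.3334 < 2 -- violated!
Step 2: Constraint must be active: 2*x = 2
x* = 2/2 = 1.0
lambda = (2*3*1.0 - 4)/2 = 1.0
Step 3: Compute optimal value.
f(x*) = 3*1.0^2 - 4*1.0 = -1.0


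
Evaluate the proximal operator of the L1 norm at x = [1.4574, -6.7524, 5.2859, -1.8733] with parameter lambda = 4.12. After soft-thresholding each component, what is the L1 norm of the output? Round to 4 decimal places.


Soft-thresholding with lambda = 4.12:
prox(1.4574) = sign(1.4574)*max(|1.4574| - 4.12, 0) = 0.0
prox(-6.7524) = sign(-6.7524)*max(|-6.7524| - 4.12, 0) = -2.6324
prox(5.2859) = sign(5.2859)*max(|5.2859| - 4.12, 0) = 1.1659
prox(-1.8733) = sign(-1.8733)*max(|-1.8733| - 4.12, 0) = 0.0
prox(x) = [0.0, -2.6324, 1.1659, 0.0]
||prox(x)||_1 = 0.0 + 2.6324 + 1.1659 + 0.0 = 3.7983


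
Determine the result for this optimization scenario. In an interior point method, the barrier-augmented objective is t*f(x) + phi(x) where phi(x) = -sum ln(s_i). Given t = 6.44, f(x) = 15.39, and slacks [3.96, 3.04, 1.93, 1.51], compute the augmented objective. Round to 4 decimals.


Step 1: Compute log-barrier.
ln values: [1.3762, 1.1119, 0.6575, 0.4121]
phi = -(1.3762 + 1.1119 + 0.6575 + 0.4121) = -3.5577
Step 2: Compute augmented objective.
t*f(x) = 6.44*15.39 = 99.1116
Total = 99.1116 - 3.5577 = 95.5539


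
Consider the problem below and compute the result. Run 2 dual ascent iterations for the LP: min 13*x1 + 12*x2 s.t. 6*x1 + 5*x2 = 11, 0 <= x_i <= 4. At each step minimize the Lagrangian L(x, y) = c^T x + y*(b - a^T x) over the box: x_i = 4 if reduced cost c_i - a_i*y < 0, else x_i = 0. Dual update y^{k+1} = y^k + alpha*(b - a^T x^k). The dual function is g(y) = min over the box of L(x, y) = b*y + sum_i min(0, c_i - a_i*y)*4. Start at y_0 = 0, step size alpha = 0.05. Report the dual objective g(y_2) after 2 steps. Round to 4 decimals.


Dual ascent for LP: min 13*x1 + 12*x2, 6*x1 + 5*x2 = 11, 0 <= x_i <= 4
Step 1: y^k = 0.0, reduced costs: (13.0, 12.0)
  x^k = (0.0, 0.0), subgradient = b - a^T x = 11.0
  y^{k+1} = 0.0 + 0.05*11.0 = 0.55
Step 2: y^k = 0.55, reduced costs: (9.7, 9.25)
  x^k = (0.0, 0.0), subgradient = b - a^T x = 11.0
  y^{k+1} = 0.55 + 0.05*11.0 = 1.1
Dual objective at y_2 = 1.1: reduced costs (6.4, 6.5), box minimizer x = (0.0, 0.0)
g(y_2) = b*y + (c1 - a1*y)*x1 + (c2 - a2*y)*x2 = 11*1.1 + 6.4*0.0 + 6.5*0.0 = 12.1 + 0.0 + 0.0 = 12.1
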